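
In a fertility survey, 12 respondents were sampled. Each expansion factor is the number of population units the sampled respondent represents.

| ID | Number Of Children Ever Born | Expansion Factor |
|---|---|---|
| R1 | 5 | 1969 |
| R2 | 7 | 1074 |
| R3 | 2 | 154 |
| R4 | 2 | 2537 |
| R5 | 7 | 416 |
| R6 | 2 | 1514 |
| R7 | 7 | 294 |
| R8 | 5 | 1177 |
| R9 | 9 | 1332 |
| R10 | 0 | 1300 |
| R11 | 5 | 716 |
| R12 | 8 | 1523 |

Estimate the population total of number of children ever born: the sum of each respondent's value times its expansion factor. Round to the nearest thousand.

Weighted total = 5×1969 + 7×1074 + 2×154 + 2×2537 + 7×416 + 2×1514 + 7×294 + 5×1177 + 9×1332 + 0×1300 + 5×716 + 8×1523
  = 64380

64000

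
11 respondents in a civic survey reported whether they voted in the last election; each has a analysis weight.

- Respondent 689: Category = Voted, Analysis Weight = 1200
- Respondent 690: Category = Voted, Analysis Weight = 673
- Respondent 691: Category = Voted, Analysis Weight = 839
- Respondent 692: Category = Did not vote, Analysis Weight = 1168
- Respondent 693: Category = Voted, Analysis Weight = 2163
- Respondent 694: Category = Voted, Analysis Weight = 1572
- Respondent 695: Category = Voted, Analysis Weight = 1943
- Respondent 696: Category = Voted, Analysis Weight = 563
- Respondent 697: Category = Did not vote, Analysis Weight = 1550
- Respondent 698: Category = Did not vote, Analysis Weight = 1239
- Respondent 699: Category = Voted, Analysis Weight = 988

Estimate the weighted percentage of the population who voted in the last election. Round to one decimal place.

71.5

Sum of weights for 'Voted' = 1200 + 673 + 839 + 2163 + 1572 + 1943 + 563 + 988 = 9941
Total weight = 1200 + 673 + 839 + 1168 + 2163 + 1572 + 1943 + 563 + 1550 + 1239 + 988 = 13898
Weighted proportion = 9941 / 13898 = 0.71528277 → 71.528277%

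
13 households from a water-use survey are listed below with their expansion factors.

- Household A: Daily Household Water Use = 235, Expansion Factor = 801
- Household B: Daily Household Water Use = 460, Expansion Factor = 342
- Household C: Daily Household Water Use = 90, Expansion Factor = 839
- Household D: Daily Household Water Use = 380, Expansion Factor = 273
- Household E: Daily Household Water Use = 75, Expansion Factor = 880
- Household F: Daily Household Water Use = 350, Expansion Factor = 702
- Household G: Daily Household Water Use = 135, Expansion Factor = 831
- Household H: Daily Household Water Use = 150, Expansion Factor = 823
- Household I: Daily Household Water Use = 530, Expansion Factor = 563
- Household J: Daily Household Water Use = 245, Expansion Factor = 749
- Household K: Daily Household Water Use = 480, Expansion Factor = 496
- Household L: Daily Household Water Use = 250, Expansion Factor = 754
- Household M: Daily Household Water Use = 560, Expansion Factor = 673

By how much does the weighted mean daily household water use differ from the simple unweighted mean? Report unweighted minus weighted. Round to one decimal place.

32.9

Unweighted sum = 3940
Unweighted mean = 3940 / 13 = 303.07692
Weighted sum = 2357495
Sum of weights = 8726
Weighted mean = 2357495 / 8726 = 270.16904
Difference (unweighted minus weighted) = 32.907888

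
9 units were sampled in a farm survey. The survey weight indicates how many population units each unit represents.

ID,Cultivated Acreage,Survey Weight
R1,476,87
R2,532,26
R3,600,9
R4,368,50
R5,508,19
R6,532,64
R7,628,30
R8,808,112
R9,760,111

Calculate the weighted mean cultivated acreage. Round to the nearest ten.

Weighted sum = 316440
Sum of weights = 87 + 26 + 9 + 50 + 19 + 64 + 30 + 112 + 111 = 508
Weighted mean = 316440 / 508 = 622.91339

620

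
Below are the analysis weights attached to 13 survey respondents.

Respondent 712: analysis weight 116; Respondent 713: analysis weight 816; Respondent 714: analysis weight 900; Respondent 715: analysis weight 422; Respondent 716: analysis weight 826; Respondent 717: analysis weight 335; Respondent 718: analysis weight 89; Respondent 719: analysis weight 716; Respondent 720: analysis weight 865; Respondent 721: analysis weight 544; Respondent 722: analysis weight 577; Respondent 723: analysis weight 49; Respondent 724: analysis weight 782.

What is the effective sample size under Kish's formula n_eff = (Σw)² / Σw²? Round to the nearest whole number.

Σ wᵢ = 7037
Σ wᵢ² = 4973489
n_eff = 7037² / 4973489 = 49519369 / 4973489 = 9.956666

10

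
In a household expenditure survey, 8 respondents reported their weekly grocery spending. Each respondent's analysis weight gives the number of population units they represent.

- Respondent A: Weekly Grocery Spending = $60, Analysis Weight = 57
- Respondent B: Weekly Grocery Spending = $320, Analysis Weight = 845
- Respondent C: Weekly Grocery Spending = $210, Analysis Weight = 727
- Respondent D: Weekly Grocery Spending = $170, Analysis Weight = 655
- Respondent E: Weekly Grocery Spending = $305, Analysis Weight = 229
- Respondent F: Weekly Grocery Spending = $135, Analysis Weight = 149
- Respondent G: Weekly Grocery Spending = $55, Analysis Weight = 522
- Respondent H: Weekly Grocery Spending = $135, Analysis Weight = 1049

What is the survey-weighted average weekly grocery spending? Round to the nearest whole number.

189

Weighted sum = 60×57 + 320×845 + 210×727 + 170×655 + 305×229 + 135×149 + 55×522 + 135×1049
  = 3420 + 270400 + 152670 + 111350 + 69845 + 20115 + 28710 + 141615 = 798125
Sum of weights = 57 + 845 + 727 + 655 + 229 + 149 + 522 + 1049 = 4233
Weighted mean = 798125 / 4233 = 188.54831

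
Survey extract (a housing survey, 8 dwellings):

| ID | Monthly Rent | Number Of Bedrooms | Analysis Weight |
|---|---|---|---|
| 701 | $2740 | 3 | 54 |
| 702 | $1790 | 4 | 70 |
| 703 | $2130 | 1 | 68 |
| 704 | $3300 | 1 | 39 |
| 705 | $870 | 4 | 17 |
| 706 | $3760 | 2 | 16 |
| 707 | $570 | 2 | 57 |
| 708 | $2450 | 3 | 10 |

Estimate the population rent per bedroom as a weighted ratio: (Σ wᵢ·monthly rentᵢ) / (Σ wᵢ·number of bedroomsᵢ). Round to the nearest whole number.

856

Σ wᵢ·y = 2740×54 + 1790×70 + 2130×68 + 3300×39 + 870×17 + 3760×16 + 570×57 + 2450×10
  = 147960 + 125300 + 144840 + 128700 + 14790 + 60160 + 32490 + 24500 = 678740
Σ wᵢ·x = 3×54 + 4×70 + 1×68 + 1×39 + 4×17 + 2×16 + 2×57 + 3×10
  = 162 + 280 + 68 + 39 + 68 + 32 + 114 + 30 = 793
Ratio = 678740 / 793 = 855.91425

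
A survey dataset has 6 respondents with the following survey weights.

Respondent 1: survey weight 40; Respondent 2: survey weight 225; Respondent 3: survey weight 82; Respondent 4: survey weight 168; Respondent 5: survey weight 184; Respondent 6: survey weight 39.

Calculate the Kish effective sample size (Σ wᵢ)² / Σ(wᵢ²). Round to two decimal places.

4.44

Σ wᵢ = 40 + 225 + 82 + 168 + 184 + 39 = 738
Σ wᵢ² = 1600 + 50625 + 6724 + 28224 + 33856 + 1521 = 122550
n_eff = 738² / 122550 = 544644 / 122550 = 4.4442595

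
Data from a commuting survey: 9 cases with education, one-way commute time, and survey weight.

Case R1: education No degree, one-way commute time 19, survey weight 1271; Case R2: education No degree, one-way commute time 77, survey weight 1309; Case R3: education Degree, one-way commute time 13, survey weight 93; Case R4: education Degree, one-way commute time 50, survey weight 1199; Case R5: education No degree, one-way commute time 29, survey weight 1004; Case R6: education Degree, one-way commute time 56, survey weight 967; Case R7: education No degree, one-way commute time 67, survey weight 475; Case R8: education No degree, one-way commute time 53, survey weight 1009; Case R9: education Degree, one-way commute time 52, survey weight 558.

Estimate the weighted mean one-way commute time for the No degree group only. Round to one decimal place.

47.2

No degree rows: R1, R2, R5, R7, R8
Weighted sum = 19×1271 + 77×1309 + 29×1004 + 67×475 + 53×1009
  = 239360
Sum of weights = 5068
Weighted mean = 239360 / 5068 = 47.229676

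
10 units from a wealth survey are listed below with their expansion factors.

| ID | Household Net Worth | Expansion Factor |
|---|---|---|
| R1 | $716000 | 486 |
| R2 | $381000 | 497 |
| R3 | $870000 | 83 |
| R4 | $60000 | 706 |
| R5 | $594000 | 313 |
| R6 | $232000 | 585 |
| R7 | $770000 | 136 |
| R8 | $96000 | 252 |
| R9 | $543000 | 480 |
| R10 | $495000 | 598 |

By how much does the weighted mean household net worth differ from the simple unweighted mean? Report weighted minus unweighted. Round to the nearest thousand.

-75000

Unweighted sum = 716000 + 381000 + 870000 + 60000 + 594000 + 232000 + 770000 + 96000 + 543000 + 495000 = 4757000
Unweighted mean = 4757000 / 10 = 475700
Weighted sum = 716000×486 + 381000×497 + 870000×83 + 60000×706 + 594000×313 + 232000×585 + 770000×136 + 96000×252 + 543000×480 + 495000×598
  = 347976000 + 189357000 + 72210000 + 42360000 + 185922000 + 135720000 + 104720000 + 24192000 + 260640000 + 296010000 = 1659107000
Sum of weights = 486 + 497 + 83 + 706 + 313 + 585 + 136 + 252 + 480 + 598 = 4136
Weighted mean = 1659107000 / 4136 = 401138.06
Difference (weighted minus unweighted) = -74561.944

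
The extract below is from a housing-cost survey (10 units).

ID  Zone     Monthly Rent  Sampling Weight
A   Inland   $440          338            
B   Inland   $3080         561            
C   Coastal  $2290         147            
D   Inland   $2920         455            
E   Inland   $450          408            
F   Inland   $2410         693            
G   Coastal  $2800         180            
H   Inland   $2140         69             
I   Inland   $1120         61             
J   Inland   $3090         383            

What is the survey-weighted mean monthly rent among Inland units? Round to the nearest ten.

2180

Inland rows: A, B, D, E, F, H, I, J
Weighted sum = 440×338 + 3080×561 + 2920×455 + 450×408 + 2410×693 + 2140×69 + 1120×61 + 3090×383
  = 6458380
Sum of weights = 338 + 561 + 455 + 408 + 693 + 69 + 61 + 383 = 2968
Weighted mean = 6458380 / 2968 = 2176.004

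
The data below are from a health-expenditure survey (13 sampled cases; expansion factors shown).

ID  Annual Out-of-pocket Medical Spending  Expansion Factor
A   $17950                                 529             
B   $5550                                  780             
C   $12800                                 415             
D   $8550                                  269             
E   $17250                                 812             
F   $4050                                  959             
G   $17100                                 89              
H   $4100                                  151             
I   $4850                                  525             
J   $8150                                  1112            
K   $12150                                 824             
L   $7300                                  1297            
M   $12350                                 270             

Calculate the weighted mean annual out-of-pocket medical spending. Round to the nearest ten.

Weighted sum = 75891700
Sum of weights = 8032
Weighted mean = 75891700 / 8032 = 9448.6678

9450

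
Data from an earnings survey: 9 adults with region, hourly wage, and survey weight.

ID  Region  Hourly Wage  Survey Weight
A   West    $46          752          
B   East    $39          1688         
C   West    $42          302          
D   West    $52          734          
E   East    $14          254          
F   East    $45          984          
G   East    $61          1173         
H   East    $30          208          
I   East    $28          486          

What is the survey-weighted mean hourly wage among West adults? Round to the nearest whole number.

48

West rows: A, C, D
Weighted sum = 46×752 + 42×302 + 52×734
  = 34592 + 12684 + 38168 = 85444
Sum of weights = 1788
Weighted mean = 85444 / 1788 = 47.787472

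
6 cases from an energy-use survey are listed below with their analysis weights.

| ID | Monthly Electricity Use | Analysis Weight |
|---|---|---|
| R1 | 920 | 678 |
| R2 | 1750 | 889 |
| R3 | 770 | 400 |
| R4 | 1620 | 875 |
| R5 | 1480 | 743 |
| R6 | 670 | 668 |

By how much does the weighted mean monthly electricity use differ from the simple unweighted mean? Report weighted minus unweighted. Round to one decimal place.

80.3

Unweighted sum = 920 + 1750 + 770 + 1620 + 1480 + 670 = 7210
Unweighted mean = 7210 / 6 = 1201.6667
Weighted sum = 920×678 + 1750×889 + 770×400 + 1620×875 + 1480×743 + 670×668
  = 623760 + 1555750 + 308000 + 1417500 + 1099640 + 447560 = 5452210
Sum of weights = 678 + 889 + 400 + 875 + 743 + 668 = 4253
Weighted mean = 5452210 / 4253 = 1281.968
Difference (weighted minus unweighted) = 80.301356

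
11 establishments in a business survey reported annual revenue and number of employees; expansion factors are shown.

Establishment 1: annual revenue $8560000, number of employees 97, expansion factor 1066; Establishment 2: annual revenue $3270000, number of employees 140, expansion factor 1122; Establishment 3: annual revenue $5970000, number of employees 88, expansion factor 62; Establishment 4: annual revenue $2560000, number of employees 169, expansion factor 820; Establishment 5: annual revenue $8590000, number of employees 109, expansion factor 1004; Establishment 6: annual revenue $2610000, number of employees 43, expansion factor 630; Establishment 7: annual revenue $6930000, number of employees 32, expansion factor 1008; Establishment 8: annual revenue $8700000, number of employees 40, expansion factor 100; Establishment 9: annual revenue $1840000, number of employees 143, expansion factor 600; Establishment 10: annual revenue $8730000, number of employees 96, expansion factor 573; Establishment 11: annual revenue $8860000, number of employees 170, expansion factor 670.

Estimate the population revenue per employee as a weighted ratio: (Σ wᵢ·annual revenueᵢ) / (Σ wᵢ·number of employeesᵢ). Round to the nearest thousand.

55000

Σ wᵢ·y = 8560000×1066 + 3270000×1122 + 5970000×62 + 2560000×820 + 8590000×1004 + 2610000×630 + 6930000×1008 + 8700000×100 + 1840000×600 + 8730000×573 + 8860000×670
  = 9124960000 + 3668940000 + 370140000 + 2099200000 + 8624360000 + 1644300000 + 6985440000 + 870000000 + 1104000000 + 5002290000 + 5936200000 = 45429830000
Σ wᵢ·x = 97×1066 + 140×1122 + 88×62 + 169×820 + 109×1004 + 43×630 + 32×1008 + 40×100 + 143×600 + 96×573 + 170×670
  = 103402 + 157080 + 5456 + 138580 + 109436 + 27090 + 32256 + 4000 + 85800 + 55008 + 113900 = 832008
Ratio = 45429830000 / 832008 = 54602.636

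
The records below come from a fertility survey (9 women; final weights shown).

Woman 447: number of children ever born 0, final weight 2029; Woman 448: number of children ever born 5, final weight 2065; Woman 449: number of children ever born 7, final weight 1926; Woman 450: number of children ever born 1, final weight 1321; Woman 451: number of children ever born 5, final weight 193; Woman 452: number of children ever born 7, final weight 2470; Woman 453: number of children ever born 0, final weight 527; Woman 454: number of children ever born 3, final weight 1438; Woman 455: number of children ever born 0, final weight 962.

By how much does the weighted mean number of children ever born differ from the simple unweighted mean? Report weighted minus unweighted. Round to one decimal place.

0.6

Unweighted sum = 0 + 5 + 7 + 1 + 5 + 7 + 0 + 3 + 0 = 28
Unweighted mean = 28 / 9 = 3.1111111
Weighted sum = 0×2029 + 5×2065 + 7×1926 + 1×1321 + 5×193 + 7×2470 + 0×527 + 3×1438 + 0×962
  = 0 + 10325 + 13482 + 1321 + 965 + 17290 + 0 + 4314 + 0 = 47697
Sum of weights = 2029 + 2065 + 1926 + 1321 + 193 + 2470 + 527 + 1438 + 962 = 12931
Weighted mean = 47697 / 12931 = 3.6885778
Difference (weighted minus unweighted) = 0.57746673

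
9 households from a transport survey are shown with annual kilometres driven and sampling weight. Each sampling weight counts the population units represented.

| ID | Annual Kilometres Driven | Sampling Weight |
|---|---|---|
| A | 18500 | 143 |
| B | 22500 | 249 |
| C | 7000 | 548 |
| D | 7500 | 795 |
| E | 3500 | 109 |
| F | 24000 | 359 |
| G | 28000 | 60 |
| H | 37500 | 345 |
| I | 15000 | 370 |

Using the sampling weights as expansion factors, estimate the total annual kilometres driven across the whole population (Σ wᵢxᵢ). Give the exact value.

47211500

Weighted total = 18500×143 + 22500×249 + 7000×548 + 7500×795 + 3500×109 + 24000×359 + 28000×60 + 37500×345 + 15000×370
  = 2645500 + 5602500 + 3836000 + 5962500 + 381500 + 8616000 + 1680000 + 12937500 + 5550000 = 47211500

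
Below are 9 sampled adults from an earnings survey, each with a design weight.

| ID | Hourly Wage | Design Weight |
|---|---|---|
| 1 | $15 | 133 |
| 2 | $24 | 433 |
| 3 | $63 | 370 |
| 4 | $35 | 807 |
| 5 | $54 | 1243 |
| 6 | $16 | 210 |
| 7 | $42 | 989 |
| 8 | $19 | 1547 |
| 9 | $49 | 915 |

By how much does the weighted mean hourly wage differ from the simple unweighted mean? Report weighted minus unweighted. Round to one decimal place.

2.4

Unweighted sum = 15 + 24 + 63 + 35 + 54 + 16 + 42 + 19 + 49 = 317
Unweighted mean = 317 / 9 = 35.222222
Weighted sum = 15×133 + 24×433 + 63×370 + 35×807 + 54×1243 + 16×210 + 42×989 + 19×1547 + 49×915
  = 1995 + 10392 + 23310 + 28245 + 67122 + 3360 + 41538 + 29393 + 44835 = 250190
Sum of weights = 133 + 433 + 370 + 807 + 1243 + 210 + 989 + 1547 + 915 = 6647
Weighted mean = 250190 / 6647 = 37.639537
Difference (weighted minus unweighted) = 2.4173144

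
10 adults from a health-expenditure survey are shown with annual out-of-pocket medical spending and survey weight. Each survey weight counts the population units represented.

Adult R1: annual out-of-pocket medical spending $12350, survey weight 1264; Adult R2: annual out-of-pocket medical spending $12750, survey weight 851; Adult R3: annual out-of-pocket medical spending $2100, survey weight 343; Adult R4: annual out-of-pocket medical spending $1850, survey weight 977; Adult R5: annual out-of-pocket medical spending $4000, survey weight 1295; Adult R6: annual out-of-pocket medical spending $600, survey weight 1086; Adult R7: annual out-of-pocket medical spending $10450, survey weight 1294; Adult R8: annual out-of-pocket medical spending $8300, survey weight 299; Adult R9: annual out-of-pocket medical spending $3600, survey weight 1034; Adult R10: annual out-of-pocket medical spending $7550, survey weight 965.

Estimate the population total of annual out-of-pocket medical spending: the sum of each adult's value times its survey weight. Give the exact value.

61832150

Weighted total = 12350×1264 + 12750×851 + 2100×343 + 1850×977 + 4000×1295 + 600×1086 + 10450×1294 + 8300×299 + 3600×1034 + 7550×965
  = 61832150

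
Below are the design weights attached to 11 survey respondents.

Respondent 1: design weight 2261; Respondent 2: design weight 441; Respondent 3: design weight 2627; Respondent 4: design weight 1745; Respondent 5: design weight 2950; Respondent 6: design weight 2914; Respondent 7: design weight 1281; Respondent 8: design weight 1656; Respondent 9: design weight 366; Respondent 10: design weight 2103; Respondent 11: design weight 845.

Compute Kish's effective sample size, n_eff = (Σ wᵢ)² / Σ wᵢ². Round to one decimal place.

Σ wᵢ = 2261 + 441 + 2627 + 1745 + 2950 + 2914 + 1281 + 1656 + 366 + 2103 + 845 = 19189
Σ wᵢ² = 42100539
n_eff = 19189² / 42100539 = 368217721 / 42100539 = 8.7461522

8.7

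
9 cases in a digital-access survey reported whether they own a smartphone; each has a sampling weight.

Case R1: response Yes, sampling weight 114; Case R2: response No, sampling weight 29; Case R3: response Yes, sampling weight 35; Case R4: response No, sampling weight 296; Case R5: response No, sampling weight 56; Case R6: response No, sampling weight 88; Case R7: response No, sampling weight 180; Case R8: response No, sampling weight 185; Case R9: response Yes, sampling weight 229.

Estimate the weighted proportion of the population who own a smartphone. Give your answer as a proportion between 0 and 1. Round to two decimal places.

0.31

Sum of weights for 'Yes' = 114 + 35 + 229 = 378
Total weight = 114 + 29 + 35 + 296 + 56 + 88 + 180 + 185 + 229 = 1212
Weighted proportion = 378 / 1212 = 0.31188119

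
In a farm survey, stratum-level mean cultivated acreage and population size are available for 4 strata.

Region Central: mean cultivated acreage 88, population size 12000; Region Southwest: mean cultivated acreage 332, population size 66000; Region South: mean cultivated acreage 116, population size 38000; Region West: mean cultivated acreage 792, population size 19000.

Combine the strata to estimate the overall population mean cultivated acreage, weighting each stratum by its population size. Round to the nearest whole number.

Σ Nₕ·x̄ₕ = 42424000
Σ Nₕ = 135000
Overall mean = 42424000 / 135000 = 314.25185

314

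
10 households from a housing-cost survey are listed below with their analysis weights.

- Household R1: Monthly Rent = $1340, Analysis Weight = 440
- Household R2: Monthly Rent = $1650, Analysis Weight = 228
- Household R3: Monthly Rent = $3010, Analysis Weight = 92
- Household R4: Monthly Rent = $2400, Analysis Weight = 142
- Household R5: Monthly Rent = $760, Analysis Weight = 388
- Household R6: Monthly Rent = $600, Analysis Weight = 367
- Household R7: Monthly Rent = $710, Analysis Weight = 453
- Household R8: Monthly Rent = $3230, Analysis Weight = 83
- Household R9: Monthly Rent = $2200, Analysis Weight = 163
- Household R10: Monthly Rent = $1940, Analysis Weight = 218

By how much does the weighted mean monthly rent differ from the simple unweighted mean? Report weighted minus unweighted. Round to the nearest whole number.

-436

Unweighted sum = 1340 + 1650 + 3010 + 2400 + 760 + 600 + 710 + 3230 + 2200 + 1940 = 17840
Unweighted mean = 17840 / 10 = 1784
Weighted sum = 1340×440 + 1650×228 + 3010×92 + 2400×142 + 760×388 + 600×367 + 710×453 + 3230×83 + 2200×163 + 1940×218
  = 3469840
Sum of weights = 440 + 228 + 92 + 142 + 388 + 367 + 453 + 83 + 163 + 218 = 2574
Weighted mean = 3469840 / 2574 = 1348.0342
Difference (weighted minus unweighted) = -435.96581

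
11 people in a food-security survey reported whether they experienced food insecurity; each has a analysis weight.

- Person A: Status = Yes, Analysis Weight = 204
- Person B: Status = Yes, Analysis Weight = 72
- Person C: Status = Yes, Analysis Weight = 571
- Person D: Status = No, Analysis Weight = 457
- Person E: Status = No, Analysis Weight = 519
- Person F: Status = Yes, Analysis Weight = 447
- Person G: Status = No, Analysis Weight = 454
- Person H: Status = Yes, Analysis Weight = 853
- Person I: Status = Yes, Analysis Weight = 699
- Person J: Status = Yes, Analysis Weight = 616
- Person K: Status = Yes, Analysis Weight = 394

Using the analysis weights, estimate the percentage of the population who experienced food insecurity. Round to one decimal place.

Sum of weights for 'Yes' = 204 + 72 + 571 + 447 + 853 + 699 + 616 + 394 = 3856
Total weight = 204 + 72 + 571 + 457 + 519 + 447 + 454 + 853 + 699 + 616 + 394 = 5286
Weighted proportion = 3856 / 5286 = 0.72947408 → 72.947408%

72.9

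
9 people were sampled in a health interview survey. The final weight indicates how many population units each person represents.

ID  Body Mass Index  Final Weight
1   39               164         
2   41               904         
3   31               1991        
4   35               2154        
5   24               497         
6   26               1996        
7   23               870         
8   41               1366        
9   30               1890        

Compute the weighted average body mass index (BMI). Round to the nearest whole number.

32

Weighted sum = 39×164 + 41×904 + 31×1991 + 35×2154 + 24×497 + 26×1996 + 23×870 + 41×1366 + 30×1890
  = 6396 + 37064 + 61721 + 75390 + 11928 + 51896 + 20010 + 56006 + 56700 = 377111
Sum of weights = 164 + 904 + 1991 + 2154 + 497 + 1996 + 870 + 1366 + 1890 = 11832
Weighted mean = 377111 / 11832 = 31.872126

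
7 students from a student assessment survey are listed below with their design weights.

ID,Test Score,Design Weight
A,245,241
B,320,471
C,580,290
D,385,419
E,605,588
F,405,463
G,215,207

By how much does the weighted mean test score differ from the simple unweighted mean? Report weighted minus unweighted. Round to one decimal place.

Unweighted sum = 2755
Unweighted mean = 2755 / 7 = 393.57143
Weighted sum = 1127040
Sum of weights = 2679
Weighted mean = 1127040 / 2679 = 420.69429
Difference (weighted minus unweighted) = 27.12286

27.1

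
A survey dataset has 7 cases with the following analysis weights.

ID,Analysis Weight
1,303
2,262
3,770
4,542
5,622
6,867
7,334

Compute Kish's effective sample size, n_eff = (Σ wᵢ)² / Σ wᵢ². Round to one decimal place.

Σ wᵢ = 3700
Σ wᵢ² = 91809 + 68644 + 592900 + 293764 + 386884 + 751689 + 111556 = 2297246
n_eff = 3700² / 2297246 = 13690000 / 2297246 = 5.9593095

6.0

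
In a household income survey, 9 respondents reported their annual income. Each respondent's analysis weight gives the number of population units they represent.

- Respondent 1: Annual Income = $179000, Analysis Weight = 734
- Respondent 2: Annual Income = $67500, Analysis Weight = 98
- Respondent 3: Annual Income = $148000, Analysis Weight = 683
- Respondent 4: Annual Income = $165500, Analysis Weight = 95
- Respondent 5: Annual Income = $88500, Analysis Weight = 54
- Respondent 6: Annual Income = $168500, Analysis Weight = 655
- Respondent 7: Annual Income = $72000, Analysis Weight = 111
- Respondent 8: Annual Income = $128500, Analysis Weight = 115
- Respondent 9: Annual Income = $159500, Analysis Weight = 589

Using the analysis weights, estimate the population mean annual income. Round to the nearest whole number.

Weighted sum = 179000×734 + 67500×98 + 148000×683 + 165500×95 + 88500×54 + 168500×655 + 72000×111 + 128500×115 + 159500×589
  = 131386000 + 6615000 + 101084000 + 15722500 + 4779000 + 110367500 + 7992000 + 14777500 + 93945500 = 486669000
Sum of weights = 734 + 98 + 683 + 95 + 54 + 655 + 111 + 115 + 589 = 3134
Weighted mean = 486669000 / 3134 = 155286.85

155287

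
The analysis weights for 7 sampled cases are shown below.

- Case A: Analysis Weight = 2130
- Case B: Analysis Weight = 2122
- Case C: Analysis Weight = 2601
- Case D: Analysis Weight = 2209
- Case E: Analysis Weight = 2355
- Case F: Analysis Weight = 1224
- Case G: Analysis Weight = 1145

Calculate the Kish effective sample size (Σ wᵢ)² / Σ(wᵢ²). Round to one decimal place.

6.5

Σ wᵢ = 2130 + 2122 + 2601 + 2209 + 2355 + 1224 + 1145 = 13786
Σ wᵢ² = 4536900 + 4502884 + 6765201 + 4879681 + 5546025 + 1498176 + 1311025 = 29039892
n_eff = 13786² / 29039892 = 190053796 / 29039892 = 6.5445765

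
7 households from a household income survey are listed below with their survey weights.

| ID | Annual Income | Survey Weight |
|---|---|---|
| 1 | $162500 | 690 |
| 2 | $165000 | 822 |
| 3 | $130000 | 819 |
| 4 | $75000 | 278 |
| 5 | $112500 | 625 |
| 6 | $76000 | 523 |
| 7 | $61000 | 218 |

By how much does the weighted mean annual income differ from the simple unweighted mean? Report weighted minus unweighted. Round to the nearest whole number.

Unweighted sum = 782000
Unweighted mean = 782000 / 7 = 111714.29
Weighted sum = 498433500
Sum of weights = 690 + 822 + 819 + 278 + 625 + 523 + 218 = 3975
Weighted mean = 498433500 / 3975 = 125392.08
Difference (weighted minus unweighted) = 13677.79

13678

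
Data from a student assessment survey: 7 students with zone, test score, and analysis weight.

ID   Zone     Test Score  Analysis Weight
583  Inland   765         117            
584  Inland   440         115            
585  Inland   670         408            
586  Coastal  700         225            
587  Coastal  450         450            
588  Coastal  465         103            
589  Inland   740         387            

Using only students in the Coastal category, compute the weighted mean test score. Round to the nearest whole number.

524

Coastal rows: 586, 587, 588
Weighted sum = 700×225 + 450×450 + 465×103
  = 157500 + 202500 + 47895 = 407895
Sum of weights = 778
Weighted mean = 407895 / 778 = 524.28663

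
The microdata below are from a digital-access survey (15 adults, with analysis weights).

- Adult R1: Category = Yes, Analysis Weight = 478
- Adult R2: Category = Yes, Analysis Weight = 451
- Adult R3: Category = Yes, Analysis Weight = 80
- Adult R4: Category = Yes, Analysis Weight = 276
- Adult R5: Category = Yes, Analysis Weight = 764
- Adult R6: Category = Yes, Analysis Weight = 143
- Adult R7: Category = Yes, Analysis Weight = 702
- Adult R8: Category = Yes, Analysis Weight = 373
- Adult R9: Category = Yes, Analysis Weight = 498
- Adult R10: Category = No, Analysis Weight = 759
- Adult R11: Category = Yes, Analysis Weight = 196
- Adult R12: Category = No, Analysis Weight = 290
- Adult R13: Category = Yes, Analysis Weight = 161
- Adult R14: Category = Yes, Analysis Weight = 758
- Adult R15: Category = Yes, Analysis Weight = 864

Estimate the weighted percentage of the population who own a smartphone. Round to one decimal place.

Sum of weights for 'Yes' = 478 + 451 + 80 + 276 + 764 + 143 + 702 + 373 + 498 + 196 + 161 + 758 + 864 = 5744
Total weight = 6793
Weighted proportion = 5744 / 6793 = 0.84557633 → 84.557633%

84.6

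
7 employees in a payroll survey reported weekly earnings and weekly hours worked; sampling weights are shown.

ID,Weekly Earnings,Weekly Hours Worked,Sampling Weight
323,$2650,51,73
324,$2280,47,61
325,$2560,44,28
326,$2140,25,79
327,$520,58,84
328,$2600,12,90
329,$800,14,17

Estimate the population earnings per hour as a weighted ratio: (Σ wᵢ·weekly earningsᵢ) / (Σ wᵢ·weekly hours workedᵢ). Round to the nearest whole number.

54

Σ wᵢ·y = 2650×73 + 2280×61 + 2560×28 + 2140×79 + 520×84 + 2600×90 + 800×17
  = 193450 + 139080 + 71680 + 169060 + 43680 + 234000 + 13600 = 864550
Σ wᵢ·x = 51×73 + 47×61 + 44×28 + 25×79 + 58×84 + 12×90 + 14×17
  = 15987
Ratio = 864550 / 15987 = 54.078314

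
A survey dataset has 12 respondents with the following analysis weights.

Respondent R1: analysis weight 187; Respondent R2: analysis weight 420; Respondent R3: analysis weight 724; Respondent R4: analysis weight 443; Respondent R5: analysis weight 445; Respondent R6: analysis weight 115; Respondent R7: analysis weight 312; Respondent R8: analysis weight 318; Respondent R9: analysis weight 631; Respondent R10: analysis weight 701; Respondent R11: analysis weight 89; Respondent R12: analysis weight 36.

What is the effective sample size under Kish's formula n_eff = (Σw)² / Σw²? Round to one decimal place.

Σ wᵢ = 187 + 420 + 724 + 443 + 445 + 115 + 312 + 318 + 631 + 701 + 89 + 36 = 4421
Σ wᵢ² = 2240291
n_eff = 4421² / 2240291 = 19545241 / 2240291 = 8.7244206

8.7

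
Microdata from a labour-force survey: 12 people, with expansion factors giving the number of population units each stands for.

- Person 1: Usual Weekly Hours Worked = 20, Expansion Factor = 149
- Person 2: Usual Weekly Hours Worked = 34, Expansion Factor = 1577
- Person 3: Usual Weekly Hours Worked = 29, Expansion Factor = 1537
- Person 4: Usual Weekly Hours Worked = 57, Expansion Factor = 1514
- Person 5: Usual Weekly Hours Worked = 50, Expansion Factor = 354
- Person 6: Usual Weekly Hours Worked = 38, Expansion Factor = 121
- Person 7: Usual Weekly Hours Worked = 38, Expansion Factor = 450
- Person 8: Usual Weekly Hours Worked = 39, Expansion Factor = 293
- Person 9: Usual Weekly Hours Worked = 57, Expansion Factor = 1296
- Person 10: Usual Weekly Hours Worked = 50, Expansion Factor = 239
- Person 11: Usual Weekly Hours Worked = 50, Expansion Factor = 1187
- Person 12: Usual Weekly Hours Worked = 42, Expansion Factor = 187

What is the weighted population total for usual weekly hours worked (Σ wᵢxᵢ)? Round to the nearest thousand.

Weighted total = 20×149 + 34×1577 + 29×1537 + 57×1514 + 50×354 + 38×121 + 38×450 + 39×293 + 57×1296 + 50×239 + 50×1187 + 42×187
  = 2980 + 53618 + 44573 + 86298 + 17700 + 4598 + 17100 + 11427 + 73872 + 11950 + 59350 + 7854 = 391320

391000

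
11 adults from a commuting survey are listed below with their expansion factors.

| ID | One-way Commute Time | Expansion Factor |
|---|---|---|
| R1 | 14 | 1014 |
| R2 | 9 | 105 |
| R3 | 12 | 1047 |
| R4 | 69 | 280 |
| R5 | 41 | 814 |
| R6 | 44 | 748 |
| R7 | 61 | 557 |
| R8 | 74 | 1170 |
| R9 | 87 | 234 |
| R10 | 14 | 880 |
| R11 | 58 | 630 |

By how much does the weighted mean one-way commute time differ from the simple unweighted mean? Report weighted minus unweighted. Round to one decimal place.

Unweighted sum = 14 + 9 + 12 + 69 + 41 + 44 + 61 + 74 + 87 + 14 + 58 = 483
Unweighted mean = 483 / 11 = 43.909091
Weighted sum = 303086
Sum of weights = 1014 + 105 + 1047 + 280 + 814 + 748 + 557 + 1170 + 234 + 880 + 630 = 7479
Weighted mean = 303086 / 7479 = 40.524936
Difference (weighted minus unweighted) = -3.3841544

-3.4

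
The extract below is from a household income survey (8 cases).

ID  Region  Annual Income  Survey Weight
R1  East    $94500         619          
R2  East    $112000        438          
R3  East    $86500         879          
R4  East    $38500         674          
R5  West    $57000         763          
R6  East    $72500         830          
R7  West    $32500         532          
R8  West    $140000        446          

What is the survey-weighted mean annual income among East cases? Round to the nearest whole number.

78404

East rows: R1, R2, R3, R4, R6
Weighted sum = 94500×619 + 112000×438 + 86500×879 + 38500×674 + 72500×830
  = 58495500 + 49056000 + 76033500 + 25949000 + 60175000 = 269709000
Sum of weights = 619 + 438 + 879 + 674 + 830 = 3440
Weighted mean = 269709000 / 3440 = 78403.779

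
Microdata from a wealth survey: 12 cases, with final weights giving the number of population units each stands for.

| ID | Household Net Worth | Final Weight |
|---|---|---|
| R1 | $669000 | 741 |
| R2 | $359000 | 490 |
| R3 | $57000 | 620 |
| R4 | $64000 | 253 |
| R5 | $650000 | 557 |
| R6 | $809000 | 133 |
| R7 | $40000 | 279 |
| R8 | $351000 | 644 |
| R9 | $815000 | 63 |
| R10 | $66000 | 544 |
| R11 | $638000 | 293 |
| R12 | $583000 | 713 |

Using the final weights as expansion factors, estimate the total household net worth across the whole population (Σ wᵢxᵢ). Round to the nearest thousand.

2119884000

Weighted total = 669000×741 + 359000×490 + 57000×620 + 64000×253 + 650000×557 + 809000×133 + 40000×279 + 351000×644 + 815000×63 + 66000×544 + 638000×293 + 583000×713
  = 2119884000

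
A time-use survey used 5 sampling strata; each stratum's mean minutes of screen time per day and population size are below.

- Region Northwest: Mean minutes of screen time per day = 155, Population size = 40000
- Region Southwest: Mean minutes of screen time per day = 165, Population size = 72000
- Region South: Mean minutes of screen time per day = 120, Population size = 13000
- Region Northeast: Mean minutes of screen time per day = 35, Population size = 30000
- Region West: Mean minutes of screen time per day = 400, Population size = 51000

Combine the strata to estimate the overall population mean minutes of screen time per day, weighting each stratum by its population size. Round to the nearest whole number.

Σ Nₕ·x̄ₕ = 155×40000 + 165×72000 + 120×13000 + 35×30000 + 400×51000
  = 6200000 + 11880000 + 1560000 + 1050000 + 20400000 = 41090000
Σ Nₕ = 206000
Overall mean = 41090000 / 206000 = 199.46602

199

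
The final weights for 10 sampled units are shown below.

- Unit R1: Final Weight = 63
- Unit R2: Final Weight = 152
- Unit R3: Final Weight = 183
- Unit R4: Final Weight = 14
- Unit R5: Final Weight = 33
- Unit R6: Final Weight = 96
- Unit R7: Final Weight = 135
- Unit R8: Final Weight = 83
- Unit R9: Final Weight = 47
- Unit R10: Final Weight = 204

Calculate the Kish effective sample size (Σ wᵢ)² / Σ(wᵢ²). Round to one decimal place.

7.3

Σ wᵢ = 63 + 152 + 183 + 14 + 33 + 96 + 135 + 83 + 47 + 204 = 1010
Σ wᵢ² = 3969 + 23104 + 33489 + 196 + 1089 + 9216 + 18225 + 6889 + 2209 + 41616 = 140002
n_eff = 1010² / 140002 = 1020100 / 140002 = 7.2863245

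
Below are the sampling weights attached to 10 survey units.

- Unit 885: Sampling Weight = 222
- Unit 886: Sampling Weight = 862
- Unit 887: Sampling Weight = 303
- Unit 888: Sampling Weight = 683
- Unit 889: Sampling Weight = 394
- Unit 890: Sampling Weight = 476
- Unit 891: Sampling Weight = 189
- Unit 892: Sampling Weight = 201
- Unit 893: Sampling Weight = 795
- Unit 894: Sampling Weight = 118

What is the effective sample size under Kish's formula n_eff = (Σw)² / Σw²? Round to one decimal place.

7.3

Σ wᵢ = 4243
Σ wᵢ² = 49284 + 743044 + 91809 + 466489 + 155236 + 226576 + 35721 + 40401 + 632025 + 13924 = 2454509
n_eff = 4243² / 2454509 = 18003049 / 2454509 = 7.3346845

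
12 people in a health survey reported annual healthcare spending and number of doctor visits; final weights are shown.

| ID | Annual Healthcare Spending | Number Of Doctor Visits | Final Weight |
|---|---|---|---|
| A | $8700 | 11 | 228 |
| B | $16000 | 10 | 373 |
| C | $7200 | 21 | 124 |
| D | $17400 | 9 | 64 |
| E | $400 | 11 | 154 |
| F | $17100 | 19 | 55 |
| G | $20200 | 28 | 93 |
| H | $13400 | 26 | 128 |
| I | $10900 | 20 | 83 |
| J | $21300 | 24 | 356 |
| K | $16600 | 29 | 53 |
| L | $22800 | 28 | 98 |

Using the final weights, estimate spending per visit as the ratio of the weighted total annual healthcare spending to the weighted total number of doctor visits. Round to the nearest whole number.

803

Σ wᵢ·y = 8700×228 + 16000×373 + 7200×124 + 17400×64 + 400×154 + 17100×55 + 20200×93 + 13400×128 + 10900×83 + 21300×356 + 16600×53 + 22800×98
  = 26155600
Σ wᵢ·x = 11×228 + 10×373 + 21×124 + 9×64 + 11×154 + 19×55 + 28×93 + 26×128 + 20×83 + 24×356 + 29×53 + 28×98
  = 2508 + 3730 + 2604 + 576 + 1694 + 1045 + 2604 + 3328 + 1660 + 8544 + 1537 + 2744 = 32574
Ratio = 26155600 / 32574 = 802.95942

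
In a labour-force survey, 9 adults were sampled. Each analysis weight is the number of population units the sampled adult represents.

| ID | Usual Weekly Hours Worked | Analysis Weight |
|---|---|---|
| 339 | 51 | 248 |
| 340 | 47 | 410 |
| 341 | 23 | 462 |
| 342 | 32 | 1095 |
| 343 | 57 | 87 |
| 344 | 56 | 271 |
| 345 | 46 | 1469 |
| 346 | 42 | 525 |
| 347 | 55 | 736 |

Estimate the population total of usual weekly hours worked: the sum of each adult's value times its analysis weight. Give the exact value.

Weighted total = 227823

227823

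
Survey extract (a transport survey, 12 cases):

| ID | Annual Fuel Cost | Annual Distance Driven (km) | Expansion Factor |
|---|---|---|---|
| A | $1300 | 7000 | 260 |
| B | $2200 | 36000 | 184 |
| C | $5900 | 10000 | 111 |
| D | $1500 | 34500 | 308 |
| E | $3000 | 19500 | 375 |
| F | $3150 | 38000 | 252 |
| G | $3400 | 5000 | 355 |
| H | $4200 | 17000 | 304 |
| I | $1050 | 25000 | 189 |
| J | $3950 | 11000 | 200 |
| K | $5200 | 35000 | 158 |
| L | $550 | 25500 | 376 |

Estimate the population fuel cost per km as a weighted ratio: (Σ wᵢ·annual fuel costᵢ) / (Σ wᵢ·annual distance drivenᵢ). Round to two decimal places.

0.13

Σ wᵢ·y = 1300×260 + 2200×184 + 5900×111 + 1500×308 + 3000×375 + 3150×252 + 3400×355 + 4200×304 + 1050×189 + 3950×200 + 5200×158 + 550×376
  = 338000 + 404800 + 654900 + 462000 + 1125000 + 793800 + 1207000 + 1276800 + 198450 + 790000 + 821600 + 206800 = 8279150
Σ wᵢ·x = 7000×260 + 36000×184 + 10000×111 + 34500×308 + 19500×375 + 38000×252 + 5000×355 + 17000×304 + 25000×189 + 11000×200 + 35000×158 + 25500×376
  = 66054500
Ratio = 8279150 / 66054500 = 0.12533817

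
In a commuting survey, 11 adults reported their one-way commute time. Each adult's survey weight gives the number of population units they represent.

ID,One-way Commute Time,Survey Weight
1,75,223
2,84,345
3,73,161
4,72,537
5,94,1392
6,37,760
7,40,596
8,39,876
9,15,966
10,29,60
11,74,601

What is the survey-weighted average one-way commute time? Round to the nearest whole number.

57

Weighted sum = 75×223 + 84×345 + 73×161 + 72×537 + 94×1392 + 37×760 + 40×596 + 39×876 + 15×966 + 29×60 + 74×601
  = 16725 + 28980 + 11753 + 38664 + 130848 + 28120 + 23840 + 34164 + 14490 + 1740 + 44474 = 373798
Sum of weights = 223 + 345 + 161 + 537 + 1392 + 760 + 596 + 876 + 966 + 60 + 601 = 6517
Weighted mean = 373798 / 6517 = 57.357373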